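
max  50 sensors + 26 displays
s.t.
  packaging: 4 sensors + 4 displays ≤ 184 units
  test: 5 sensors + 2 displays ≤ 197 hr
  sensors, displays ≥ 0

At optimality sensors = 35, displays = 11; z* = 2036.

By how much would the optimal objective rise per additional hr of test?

Both packaging and test are binding at x*.
Dual feasibility on the basic columns requires 4·y_packaging + 5·y_test = 50, 4·y_packaging + 2·y_test = 26.
→ y_packaging = 2.5 and y_test = 8.
Shadow price of test = 8.

8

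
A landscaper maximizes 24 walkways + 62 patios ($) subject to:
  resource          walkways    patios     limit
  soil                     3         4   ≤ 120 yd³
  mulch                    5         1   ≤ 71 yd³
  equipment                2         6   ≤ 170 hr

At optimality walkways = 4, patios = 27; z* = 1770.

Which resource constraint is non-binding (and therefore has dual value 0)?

soil: 120/120 (binding)
mulch: 47/71 (slack 24)
equipment: 170/170 (binding)
By complementary slackness, a constraint with positive slack has shadow price 0 → mulch.

mulch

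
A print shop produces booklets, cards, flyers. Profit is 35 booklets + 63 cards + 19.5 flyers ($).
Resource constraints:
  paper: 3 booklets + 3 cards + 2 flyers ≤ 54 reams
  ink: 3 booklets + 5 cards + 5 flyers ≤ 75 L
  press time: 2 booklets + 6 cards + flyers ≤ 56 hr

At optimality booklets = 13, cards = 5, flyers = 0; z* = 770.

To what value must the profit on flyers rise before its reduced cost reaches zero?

Binding: paper and press time. Non-binding: ink (11 unused).
Since ink is not tight, its dual is 0.
Dual feasibility on the basic columns requires 3·y_paper + 2·y_press time = 35, 3·y_paper + 6·y_press time = 63.
This yields shadow prices y_paper = 7, y_press time = 7.
flyers enters the basis when its profit ≥ yᵀa₃ = 7·2 + 7·1 = 21.

21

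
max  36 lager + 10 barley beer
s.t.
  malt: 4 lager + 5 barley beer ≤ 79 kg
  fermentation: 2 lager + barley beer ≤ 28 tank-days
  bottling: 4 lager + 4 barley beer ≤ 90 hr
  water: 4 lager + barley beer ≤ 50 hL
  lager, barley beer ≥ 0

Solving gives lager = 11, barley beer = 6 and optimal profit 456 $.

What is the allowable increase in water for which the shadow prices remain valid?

6

Binding constraints: fermentation, water. The basis is B = [[2,1],[4,1]] with det -2.
Per unit increase in water, x* moves by d = (0.5, -1).
The basis stays optimal until barley beer reaches 0; allowable increase = 6 hL.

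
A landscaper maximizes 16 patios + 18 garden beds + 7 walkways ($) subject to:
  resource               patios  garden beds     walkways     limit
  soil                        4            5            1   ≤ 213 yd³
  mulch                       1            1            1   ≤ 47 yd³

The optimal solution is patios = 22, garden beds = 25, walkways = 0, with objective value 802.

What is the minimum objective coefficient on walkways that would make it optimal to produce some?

10

At the optimum: soil uses 213 of 213 (binding); mulch uses 47 of 47 (binding).
From A_Bᵀ y = c: 4·y_soil + 1·y_mulch = 16; 5·y_soil + 1·y_mulch = 18.
This yields shadow prices y_soil = 2, y_mulch = 8.
walkways enters the basis when its profit ≥ yᵀa₃ = 2·1 + 8·1 = 10.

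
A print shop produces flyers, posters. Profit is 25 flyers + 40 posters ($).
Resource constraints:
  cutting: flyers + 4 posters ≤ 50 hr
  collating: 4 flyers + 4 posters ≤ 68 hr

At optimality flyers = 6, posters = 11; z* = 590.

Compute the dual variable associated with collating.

5

Check each constraint at x*: cutting 50/50 (tight); collating 68/68 (tight).
From A_Bᵀ y = c: 1·y_cutting + 4·y_collating = 25; 4·y_cutting + 4·y_collating = 40.
This yields shadow prices y_cutting = 5, y_collating = 5.
Shadow price of collating = 5.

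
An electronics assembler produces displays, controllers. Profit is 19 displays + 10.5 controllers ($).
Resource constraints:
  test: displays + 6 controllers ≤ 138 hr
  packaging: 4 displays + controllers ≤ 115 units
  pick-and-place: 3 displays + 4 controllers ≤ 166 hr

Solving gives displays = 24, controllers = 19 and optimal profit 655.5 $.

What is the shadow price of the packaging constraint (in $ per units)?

4.5

At the optimum: test uses 138 of 138 (binding); packaging uses 115 of 115 (binding); pick-and-place uses 148 of 166 (slack = 18).
By complementary slackness, y = 0 for the non-binding constraint.
Dual feasibility on the basic columns requires 1·y_test + 4·y_packaging = 19, 6·y_test + 1·y_packaging = 10.5.
This yields shadow prices y_test = 1, y_packaging = 4.5.
Shadow price of packaging = 4.5.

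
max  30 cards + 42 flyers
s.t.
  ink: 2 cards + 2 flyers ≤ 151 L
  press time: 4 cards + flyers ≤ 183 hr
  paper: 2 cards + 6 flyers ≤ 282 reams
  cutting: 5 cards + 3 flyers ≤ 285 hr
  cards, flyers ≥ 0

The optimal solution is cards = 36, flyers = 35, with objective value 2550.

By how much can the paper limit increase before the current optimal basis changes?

54

Binding constraints: paper, cutting. The basis is B = [[2,6],[5,3]] with det -24.
Per unit increase in paper, x* moves by d = (-0.125, 0.2083).
The basis stays optimal until ink becomes binding; allowable increase = 54 reams.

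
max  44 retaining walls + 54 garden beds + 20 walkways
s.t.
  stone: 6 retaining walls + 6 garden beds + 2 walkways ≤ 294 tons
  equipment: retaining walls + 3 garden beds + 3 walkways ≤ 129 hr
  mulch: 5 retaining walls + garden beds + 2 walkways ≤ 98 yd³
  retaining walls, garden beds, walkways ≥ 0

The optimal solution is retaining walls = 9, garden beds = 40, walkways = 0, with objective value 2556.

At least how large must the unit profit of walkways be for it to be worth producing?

28

Binding: stone and equipment. Non-binding: mulch (13 unused).
Slack constraints have shadow price 0 (complementary slackness).
Dual feasibility on the basic columns requires 6·y_stone + 1·y_equipment = 44, 6·y_stone + 3·y_equipment = 54.
→ y_stone = 6.5 and y_equipment = 5.
walkways enters the basis when its profit ≥ yᵀa₃ = 6.5·2 + 5·3 = 28.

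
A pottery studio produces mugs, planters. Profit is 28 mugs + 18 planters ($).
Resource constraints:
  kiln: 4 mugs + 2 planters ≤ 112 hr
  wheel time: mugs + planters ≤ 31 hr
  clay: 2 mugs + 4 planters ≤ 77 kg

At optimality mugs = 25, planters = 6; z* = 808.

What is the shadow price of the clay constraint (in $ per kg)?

0

Check each constraint at x*: kiln 112/112 (tight); wheel time 31/31 (tight); clay 74/77 (slack 3).
Slack constraints have shadow price 0 (complementary slackness).
Dual feasibility on the basic columns requires 4·y_kiln + 1·y_wheel time = 28, 2·y_kiln + 1·y_wheel time = 18.
→ y_kiln = 5 and y_wheel time = 8.
Shadow price of clay = 0.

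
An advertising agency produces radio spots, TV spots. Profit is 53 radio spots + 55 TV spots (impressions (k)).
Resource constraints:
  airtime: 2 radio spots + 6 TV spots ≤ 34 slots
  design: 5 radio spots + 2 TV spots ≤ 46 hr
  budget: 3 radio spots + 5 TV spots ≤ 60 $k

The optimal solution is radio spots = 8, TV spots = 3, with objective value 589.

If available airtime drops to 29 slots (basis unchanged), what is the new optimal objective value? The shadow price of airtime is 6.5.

556.5

Δb = -5, so new z* = 589 + (6.5)·(-5) = 589 − 32.5 = 556.5.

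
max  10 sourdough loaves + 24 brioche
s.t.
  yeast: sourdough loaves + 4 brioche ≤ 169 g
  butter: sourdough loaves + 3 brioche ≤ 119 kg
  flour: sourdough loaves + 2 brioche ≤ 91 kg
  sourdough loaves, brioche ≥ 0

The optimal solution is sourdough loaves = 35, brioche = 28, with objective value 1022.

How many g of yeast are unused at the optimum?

22

yeast used = 1·35 + 4·28 = 147; slack = 169 − 147 = 22.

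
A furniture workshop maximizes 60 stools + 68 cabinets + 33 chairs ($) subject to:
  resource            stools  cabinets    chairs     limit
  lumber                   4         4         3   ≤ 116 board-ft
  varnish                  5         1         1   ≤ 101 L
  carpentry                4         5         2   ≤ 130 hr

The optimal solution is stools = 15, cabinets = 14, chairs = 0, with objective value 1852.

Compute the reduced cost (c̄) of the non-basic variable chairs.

-4

At the optimum: lumber uses 116 of 116 (binding); varnish uses 89 of 101 (slack = 12); carpentry uses 130 of 130 (binding).
Since varnish is not tight, its dual is 0.
The binding rows give the dual system: 4·y_lumber + 4·y_carpentry = 60 and 4·y_lumber + 5·y_carpentry = 68.
This yields shadow prices y_lumber = 7, y_carpentry = 8.
Reduced cost of chairs: c₃ − yᵀa₃ = 33 − (7·3 + 8·2) = 33 − 37 = -4.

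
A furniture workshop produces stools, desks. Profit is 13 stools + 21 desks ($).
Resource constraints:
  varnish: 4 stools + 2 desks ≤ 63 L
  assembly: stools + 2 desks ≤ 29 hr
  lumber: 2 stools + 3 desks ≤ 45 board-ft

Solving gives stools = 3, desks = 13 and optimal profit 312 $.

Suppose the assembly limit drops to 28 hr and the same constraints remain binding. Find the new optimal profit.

309

Check each constraint at x*: varnish 38/63 (slack 25); assembly 29/29 (tight); lumber 45/45 (tight).
By complementary slackness, y = 0 for the non-binding constraint.
Dual feasibility on the basic columns requires 1·y_assembly + 2·y_lumber = 13, 2·y_assembly + 3·y_lumber = 21.
This yields shadow prices y_assembly = 3, y_lumber = 5.
Δz = y_assembly·Δb = 3 × (-1) = -3, so new z* = 312 − 3 = 309.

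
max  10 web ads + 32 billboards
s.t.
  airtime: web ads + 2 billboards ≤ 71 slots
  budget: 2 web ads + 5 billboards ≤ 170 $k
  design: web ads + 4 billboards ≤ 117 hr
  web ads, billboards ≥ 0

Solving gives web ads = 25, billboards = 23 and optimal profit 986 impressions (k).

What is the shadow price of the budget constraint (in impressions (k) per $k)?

Check each constraint at x*: airtime 71/71 (tight); budget 165/170 (slack 5); design 117/117 (tight).
Since budget is not tight, its dual is 0.
Dual feasibility on the basic columns requires 1·y_airtime + 1·y_design = 10, 2·y_airtime + 4·y_design = 32.
→ y_airtime = 4 and y_design = 6.
Shadow price of budget = 0.

0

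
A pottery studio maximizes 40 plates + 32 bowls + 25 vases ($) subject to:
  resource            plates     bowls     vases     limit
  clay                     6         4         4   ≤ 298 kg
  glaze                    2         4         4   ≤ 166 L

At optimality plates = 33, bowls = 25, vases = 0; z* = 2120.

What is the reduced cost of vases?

-7

Check each constraint at x*: clay 298/298 (tight); glaze 166/166 (tight).
Dual feasibility on the basic columns requires 6·y_clay + 2·y_glaze = 40, 4·y_clay + 4·y_glaze = 32.
→ y_clay = 6 and y_glaze = 2.
Reduced cost of vases: c₃ − yᵀa₃ = 25 − (6·4 + 2·4) = 25 − 32 = -7.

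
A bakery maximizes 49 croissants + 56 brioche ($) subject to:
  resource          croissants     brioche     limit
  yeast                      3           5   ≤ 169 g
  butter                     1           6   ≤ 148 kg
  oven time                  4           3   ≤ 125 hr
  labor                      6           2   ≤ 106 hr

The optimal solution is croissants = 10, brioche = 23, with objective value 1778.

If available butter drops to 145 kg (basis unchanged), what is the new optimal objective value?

Binding: butter and labor. Non-binding: yeast (24 unused), oven time (16 unused).
By complementary slackness, y = 0 for the non-binding constraints.
Dual feasibility on the basic columns requires 1·y_butter + 6·y_labor = 49, 6·y_butter + 2·y_labor = 56.
Solving: y_butter = 7, y_labor = 7.
Δz = y_butter·Δb = 7 × (-3) = -21, so new z* = 1778 − 21 = 1757.

1757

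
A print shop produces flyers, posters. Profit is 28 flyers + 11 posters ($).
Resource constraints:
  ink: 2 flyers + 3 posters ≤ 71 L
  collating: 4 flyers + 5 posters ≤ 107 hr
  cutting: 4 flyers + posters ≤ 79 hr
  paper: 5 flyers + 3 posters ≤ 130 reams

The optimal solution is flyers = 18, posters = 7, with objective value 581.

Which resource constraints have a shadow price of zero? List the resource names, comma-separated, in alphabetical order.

ink, paper

ink: 57/71 (slack 14)
collating: 107/107 (binding)
cutting: 79/79 (binding)
paper: 111/130 (slack 19)
By complementary slackness, a constraint with positive slack has shadow price 0 → ink, paper.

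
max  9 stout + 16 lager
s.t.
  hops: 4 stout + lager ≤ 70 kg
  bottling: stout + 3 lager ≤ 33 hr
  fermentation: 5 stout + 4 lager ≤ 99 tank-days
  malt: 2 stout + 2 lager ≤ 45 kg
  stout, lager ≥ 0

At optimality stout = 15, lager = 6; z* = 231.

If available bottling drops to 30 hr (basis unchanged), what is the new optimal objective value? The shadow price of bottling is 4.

219

Δb = -3, so new z* = 231 + (4)·(-3) = 231 − 12 = 219.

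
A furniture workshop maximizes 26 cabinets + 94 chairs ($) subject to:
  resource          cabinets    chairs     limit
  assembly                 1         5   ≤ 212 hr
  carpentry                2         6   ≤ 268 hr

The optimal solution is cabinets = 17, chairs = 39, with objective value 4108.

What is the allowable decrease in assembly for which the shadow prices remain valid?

Binding constraints: assembly, carpentry. The basis is B = [[1,5],[2,6]] with det -4.
Per unit decrease in assembly, x* moves by d = (1.5, -0.5).
The basis stays optimal until chairs reaches 0; allowable decrease = 78 hr.

78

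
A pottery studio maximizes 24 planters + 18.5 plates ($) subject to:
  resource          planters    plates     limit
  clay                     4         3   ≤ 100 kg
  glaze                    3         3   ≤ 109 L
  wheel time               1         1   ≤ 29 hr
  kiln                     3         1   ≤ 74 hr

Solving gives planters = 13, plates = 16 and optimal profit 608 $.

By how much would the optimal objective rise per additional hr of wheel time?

Check each constraint at x*: clay 100/100 (tight); glaze 87/109 (slack 22); wheel time 29/29 (tight); kiln 55/74 (slack 19).
Slack constraints have shadow price 0 (complementary slackness).
Dual feasibility on the basic columns requires 4·y_clay + 1·y_wheel time = 24, 3·y_clay + 1·y_wheel time = 18.5.
→ y_clay = 5.5 and y_wheel time = 2.
Shadow price of wheel time = 2.

2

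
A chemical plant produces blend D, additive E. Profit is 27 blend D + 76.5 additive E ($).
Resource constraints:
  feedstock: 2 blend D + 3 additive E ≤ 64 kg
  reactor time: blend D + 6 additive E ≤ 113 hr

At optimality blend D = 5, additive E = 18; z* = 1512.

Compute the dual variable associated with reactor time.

8

At the optimum: feedstock uses 64 of 64 (binding); reactor time uses 113 of 113 (binding).
From A_Bᵀ y = c: 2·y_feedstock + 1·y_reactor time = 27; 3·y_feedstock + 6·y_reactor time = 76.5.
→ y_feedstock = 9.5 and y_reactor time = 8.
Shadow price of reactor time = 8.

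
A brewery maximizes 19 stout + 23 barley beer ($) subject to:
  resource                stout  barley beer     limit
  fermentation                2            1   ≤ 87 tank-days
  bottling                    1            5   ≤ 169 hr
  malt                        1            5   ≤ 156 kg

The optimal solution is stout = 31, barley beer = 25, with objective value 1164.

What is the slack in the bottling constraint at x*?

bottling used = 1·31 + 5·25 = 156; slack = 169 − 156 = 13.

13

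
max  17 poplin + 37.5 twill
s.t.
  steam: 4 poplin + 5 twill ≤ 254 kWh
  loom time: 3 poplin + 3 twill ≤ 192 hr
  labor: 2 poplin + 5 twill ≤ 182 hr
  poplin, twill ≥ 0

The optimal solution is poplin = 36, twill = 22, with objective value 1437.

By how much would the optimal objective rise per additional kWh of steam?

At the optimum: steam uses 254 of 254 (binding); loom time uses 174 of 192 (slack = 18); labor uses 182 of 182 (binding).
Slack constraints have shadow price 0 (complementary slackness).
Dual feasibility on the basic columns requires 4·y_steam + 2·y_labor = 17, 5·y_steam + 5·y_labor = 37.5.
Solving: y_steam = 1, y_labor = 6.5.
Shadow price of steam = 1.

1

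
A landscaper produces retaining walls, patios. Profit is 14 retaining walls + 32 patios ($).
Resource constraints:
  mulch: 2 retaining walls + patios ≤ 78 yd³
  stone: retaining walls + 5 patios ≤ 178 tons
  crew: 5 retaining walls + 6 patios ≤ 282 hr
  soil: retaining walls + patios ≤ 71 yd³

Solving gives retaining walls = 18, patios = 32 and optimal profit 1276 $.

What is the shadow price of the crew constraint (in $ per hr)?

2

Binding: stone and crew. Non-binding: mulch (10 unused), soil (21 unused).
By complementary slackness, y = 0 for the non-binding constraints.
The binding rows give the dual system: 1·y_stone + 5·y_crew = 14 and 5·y_stone + 6·y_crew = 32.
Solving: y_stone = 4, y_crew = 2.
Shadow price of crew = 2.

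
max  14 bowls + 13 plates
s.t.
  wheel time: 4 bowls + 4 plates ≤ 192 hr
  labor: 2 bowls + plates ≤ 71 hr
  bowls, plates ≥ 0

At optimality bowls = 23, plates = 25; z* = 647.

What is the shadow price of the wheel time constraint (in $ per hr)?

3

At the optimum: wheel time uses 192 of 192 (binding); labor uses 71 of 71 (binding).
Dual feasibility on the basic columns requires 4·y_wheel time + 2·y_labor = 14, 4·y_wheel time + 1·y_labor = 13.
→ y_wheel time = 3 and y_labor = 1.
Shadow price of wheel time = 3.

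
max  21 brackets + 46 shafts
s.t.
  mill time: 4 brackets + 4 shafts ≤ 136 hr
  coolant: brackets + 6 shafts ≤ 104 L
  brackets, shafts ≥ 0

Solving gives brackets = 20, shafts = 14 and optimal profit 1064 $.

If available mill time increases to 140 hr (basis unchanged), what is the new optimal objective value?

Both mill time and coolant are binding at x*.
Dual feasibility on the basic columns requires 4·y_mill time + 1·y_coolant = 21, 4·y_mill time + 6·y_coolant = 46.
This yields shadow prices y_mill time = 4, y_coolant = 5.
Δz = y_mill time·Δb = 4 × (4) = 16, so new z* = 1064 + 16 = 1080.

1080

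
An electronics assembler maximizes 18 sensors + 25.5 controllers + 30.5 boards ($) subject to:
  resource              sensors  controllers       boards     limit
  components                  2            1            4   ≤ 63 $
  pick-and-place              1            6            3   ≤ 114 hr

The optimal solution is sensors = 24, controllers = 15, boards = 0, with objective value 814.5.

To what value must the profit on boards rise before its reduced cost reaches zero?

At the optimum: components uses 63 of 63 (binding); pick-and-place uses 114 of 114 (binding).
Dual feasibility on the basic columns requires 2·y_components + 1·y_pick-and-place = 18, 1·y_components + 6·y_pick-and-place = 25.5.
This yields shadow prices y_components = 7.5, y_pick-and-place = 3.
boards enters the basis when its profit ≥ yᵀa₃ = 7.5·4 + 3·3 = 39.

39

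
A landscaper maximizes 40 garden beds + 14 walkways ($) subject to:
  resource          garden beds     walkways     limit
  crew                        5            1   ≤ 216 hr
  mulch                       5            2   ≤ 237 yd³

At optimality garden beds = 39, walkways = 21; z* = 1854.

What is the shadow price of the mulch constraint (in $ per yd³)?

Check each constraint at x*: crew 216/216 (tight); mulch 237/237 (tight).
From A_Bᵀ y = c: 5·y_crew + 5·y_mulch = 40; 1·y_crew + 2·y_mulch = 14.
Solving: y_crew = 2, y_mulch = 6.
Shadow price of mulch = 6.

6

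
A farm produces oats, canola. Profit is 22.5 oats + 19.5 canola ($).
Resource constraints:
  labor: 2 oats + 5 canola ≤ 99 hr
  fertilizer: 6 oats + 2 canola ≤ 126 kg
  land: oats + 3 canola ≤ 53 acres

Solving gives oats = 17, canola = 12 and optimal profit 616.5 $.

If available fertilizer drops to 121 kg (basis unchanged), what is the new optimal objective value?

601.5

Binding: fertilizer and land. Non-binding: labor (5 unused).
By complementary slackness, y = 0 for the non-binding constraint.
Dual feasibility on the basic columns requires 6·y_fertilizer + 1·y_land = 22.5, 2·y_fertilizer + 3·y_land = 19.5.
→ y_fertilizer = 3 and y_land = 4.5.
Δz = y_fertilizer·Δb = 3 × (-5) = -15, so new z* = 616.5 − 15 = 601.5.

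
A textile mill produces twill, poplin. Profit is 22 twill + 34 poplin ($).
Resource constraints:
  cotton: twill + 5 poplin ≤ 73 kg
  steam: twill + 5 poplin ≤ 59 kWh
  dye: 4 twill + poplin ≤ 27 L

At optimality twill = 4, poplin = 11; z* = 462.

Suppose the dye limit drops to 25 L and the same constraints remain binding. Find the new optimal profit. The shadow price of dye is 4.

454

Δb = -2, so new z* = 462 + (4)·(-2) = 462 − 8 = 454.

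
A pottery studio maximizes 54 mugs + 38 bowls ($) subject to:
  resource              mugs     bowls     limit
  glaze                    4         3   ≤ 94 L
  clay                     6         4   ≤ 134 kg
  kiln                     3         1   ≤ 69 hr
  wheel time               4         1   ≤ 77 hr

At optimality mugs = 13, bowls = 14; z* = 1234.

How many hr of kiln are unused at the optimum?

kiln used = 3·13 + 1·14 = 53; slack = 69 − 53 = 16.

16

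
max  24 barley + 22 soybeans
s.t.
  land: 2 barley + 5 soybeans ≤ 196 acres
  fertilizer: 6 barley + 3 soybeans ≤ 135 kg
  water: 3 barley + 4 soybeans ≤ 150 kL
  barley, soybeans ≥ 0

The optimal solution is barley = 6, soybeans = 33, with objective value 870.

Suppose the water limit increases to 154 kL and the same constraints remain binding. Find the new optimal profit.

Binding: fertilizer and water. Non-binding: land (19 unused).
Since land is not tight, its dual is 0.
The binding rows give the dual system: 6·y_fertilizer + 3·y_water = 24 and 3·y_fertilizer + 4·y_water = 22.
This yields shadow prices y_fertilizer = 2, y_water = 4.
Δz = y_water·Δb = 4 × (4) = 16, so new z* = 870 + 16 = 886.

886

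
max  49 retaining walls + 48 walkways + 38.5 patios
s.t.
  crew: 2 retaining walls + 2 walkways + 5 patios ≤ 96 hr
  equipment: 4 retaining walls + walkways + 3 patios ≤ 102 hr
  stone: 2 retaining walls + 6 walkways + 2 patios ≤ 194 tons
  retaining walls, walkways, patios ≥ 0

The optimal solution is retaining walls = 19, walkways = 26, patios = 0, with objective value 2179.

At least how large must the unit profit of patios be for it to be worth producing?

At the optimum: crew uses 90 of 96 (slack = 6); equipment uses 102 of 102 (binding); stone uses 194 of 194 (binding).
By complementary slackness, y = 0 for the non-binding constraint.
The binding rows give the dual system: 4·y_equipment + 2·y_stone = 49 and 1·y_equipment + 6·y_stone = 48.
Solving: y_equipment = 9, y_stone = 6.5.
patios enters the basis when its profit ≥ yᵀa₃ = 9·3 + 6.5·2 = 40.

40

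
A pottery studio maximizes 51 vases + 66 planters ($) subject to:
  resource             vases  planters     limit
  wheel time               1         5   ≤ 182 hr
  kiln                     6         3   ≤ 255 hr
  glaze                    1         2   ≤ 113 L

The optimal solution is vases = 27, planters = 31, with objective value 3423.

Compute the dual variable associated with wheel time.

At the optimum: wheel time uses 182 of 182 (binding); kiln uses 255 of 255 (binding); glaze uses 89 of 113 (slack = 24).
Since glaze is not tight, its dual is 0.
From A_Bᵀ y = c: 1·y_wheel time + 6·y_kiln = 51; 5·y_wheel time + 3·y_kiln = 66.
→ y_wheel time = 9 and y_kiln = 7.
Shadow price of wheel time = 9.

9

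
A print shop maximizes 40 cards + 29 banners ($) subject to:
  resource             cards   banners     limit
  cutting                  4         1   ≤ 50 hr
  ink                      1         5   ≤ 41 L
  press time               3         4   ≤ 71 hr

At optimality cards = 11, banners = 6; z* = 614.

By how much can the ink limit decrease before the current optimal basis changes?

28.5

Binding constraints: cutting, ink. The basis is B = [[4,1],[1,5]] with det 19.
Per unit decrease in ink, x* moves by d = (0.0526, -0.2105).
The basis stays optimal until banners reaches 0; allowable decrease = 28.5 L.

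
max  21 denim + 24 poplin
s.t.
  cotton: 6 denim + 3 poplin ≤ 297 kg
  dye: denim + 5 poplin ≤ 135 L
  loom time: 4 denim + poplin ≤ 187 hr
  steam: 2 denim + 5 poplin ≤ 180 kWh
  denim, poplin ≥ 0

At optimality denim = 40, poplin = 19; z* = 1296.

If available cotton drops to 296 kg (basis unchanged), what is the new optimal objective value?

1293

At the optimum: cotton uses 297 of 297 (binding); dye uses 135 of 135 (binding); loom time uses 179 of 187 (slack = 8); steam uses 175 of 180 (slack = 5).
Since loom time, steam are not tight, their duals are 0.
The binding rows give the dual system: 6·y_cotton + 1·y_dye = 21 and 3·y_cotton + 5·y_dye = 24.
→ y_cotton = 3 and y_dye = 3.
Δz = y_cotton·Δb = 3 × (-1) = -3, so new z* = 1296 − 3 = 1293.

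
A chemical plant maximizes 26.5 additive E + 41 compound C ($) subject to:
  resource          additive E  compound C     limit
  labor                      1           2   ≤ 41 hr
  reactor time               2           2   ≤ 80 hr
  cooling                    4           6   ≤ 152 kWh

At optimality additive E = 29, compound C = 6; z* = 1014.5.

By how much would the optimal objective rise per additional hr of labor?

2.5

Check each constraint at x*: labor 41/41 (tight); reactor time 70/80 (slack 10); cooling 152/152 (tight).
By complementary slackness, y = 0 for the non-binding constraint.
Dual feasibility on the basic columns requires 1·y_labor + 4·y_cooling = 26.5, 2·y_labor + 6·y_cooling = 41.
→ y_labor = 2.5 and y_cooling = 6.
Shadow price of labor = 2.5.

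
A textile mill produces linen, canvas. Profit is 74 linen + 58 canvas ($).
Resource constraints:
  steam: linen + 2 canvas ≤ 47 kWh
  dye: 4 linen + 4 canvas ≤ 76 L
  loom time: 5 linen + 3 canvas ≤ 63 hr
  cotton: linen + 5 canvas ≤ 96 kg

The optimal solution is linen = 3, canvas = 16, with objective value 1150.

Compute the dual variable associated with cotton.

0

At the optimum: steam uses 35 of 47 (slack = 12); dye uses 76 of 76 (binding); loom time uses 63 of 63 (binding); cotton uses 83 of 96 (slack = 13).
Since steam, cotton are not tight, their duals are 0.
From A_Bᵀ y = c: 4·y_dye + 5·y_loom time = 74; 4·y_dye + 3·y_loom time = 58.
This yields shadow prices y_dye = 8.5, y_loom time = 8.
Shadow price of cotton = 0.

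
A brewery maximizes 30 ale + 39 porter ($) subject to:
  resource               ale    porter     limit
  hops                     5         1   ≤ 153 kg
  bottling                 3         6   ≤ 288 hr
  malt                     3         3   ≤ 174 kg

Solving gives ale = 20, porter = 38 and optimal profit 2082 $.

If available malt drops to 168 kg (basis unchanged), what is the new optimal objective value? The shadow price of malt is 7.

Δb = -6, so new z* = 2082 + (7)·(-6) = 2082 − 42 = 2040.

2040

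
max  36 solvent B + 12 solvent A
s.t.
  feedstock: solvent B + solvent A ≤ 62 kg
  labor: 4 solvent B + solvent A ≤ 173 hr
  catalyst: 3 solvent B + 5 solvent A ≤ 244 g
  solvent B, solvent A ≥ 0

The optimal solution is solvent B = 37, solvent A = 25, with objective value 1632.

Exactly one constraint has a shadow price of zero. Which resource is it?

feedstock: 62/62 (binding)
labor: 173/173 (binding)
catalyst: 236/244 (slack 8)
By complementary slackness, a constraint with positive slack has shadow price 0 → catalyst.

catalyst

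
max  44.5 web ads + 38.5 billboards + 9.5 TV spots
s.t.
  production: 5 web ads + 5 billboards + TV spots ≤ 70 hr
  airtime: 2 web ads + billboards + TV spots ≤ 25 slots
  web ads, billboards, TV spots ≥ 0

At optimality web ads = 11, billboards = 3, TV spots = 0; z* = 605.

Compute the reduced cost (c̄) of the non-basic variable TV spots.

Both production and airtime are binding at x*.
The binding rows give the dual system: 5·y_production + 2·y_airtime = 44.5 and 5·y_production + 1·y_airtime = 38.5.
Solving: y_production = 6.5, y_airtime = 6.
Reduced cost of TV spots: c₃ − yᵀa₃ = 9.5 − (6.5·1 + 6·1) = 9.5 − 12.5 = -3.

-3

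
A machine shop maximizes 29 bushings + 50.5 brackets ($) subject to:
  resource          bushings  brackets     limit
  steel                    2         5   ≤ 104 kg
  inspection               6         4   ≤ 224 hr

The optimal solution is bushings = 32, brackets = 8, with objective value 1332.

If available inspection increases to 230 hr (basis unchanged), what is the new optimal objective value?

At the optimum: steel uses 104 of 104 (binding); inspection uses 224 of 224 (binding).
The binding rows give the dual system: 2·y_steel + 6·y_inspection = 29 and 5·y_steel + 4·y_inspection = 50.5.
Solving: y_steel = 8.5, y_inspection = 2.
Δz = y_inspection·Δb = 2 × (6) = 12, so new z* = 1332 + 12 = 1344.

1344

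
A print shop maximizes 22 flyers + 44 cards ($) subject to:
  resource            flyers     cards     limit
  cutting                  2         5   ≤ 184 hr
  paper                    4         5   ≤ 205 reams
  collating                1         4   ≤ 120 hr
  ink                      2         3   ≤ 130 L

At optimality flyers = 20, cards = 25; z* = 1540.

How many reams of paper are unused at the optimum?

0

paper used = 4·20 + 5·25 = 205; slack = 205 − 205 = 0.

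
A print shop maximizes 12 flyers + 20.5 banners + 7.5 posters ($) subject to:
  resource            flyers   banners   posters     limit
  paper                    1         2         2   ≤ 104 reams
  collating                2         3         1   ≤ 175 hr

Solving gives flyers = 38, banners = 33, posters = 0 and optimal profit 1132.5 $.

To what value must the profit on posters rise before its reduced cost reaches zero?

Both paper and collating are binding at x*.
The binding rows give the dual system: 1·y_paper + 2·y_collating = 12 and 2·y_paper + 3·y_collating = 20.5.
This yields shadow prices y_paper = 5, y_collating = 3.5.
posters enters the basis when its profit ≥ yᵀa₃ = 5·2 + 3.5·1 = 13.5.

13.5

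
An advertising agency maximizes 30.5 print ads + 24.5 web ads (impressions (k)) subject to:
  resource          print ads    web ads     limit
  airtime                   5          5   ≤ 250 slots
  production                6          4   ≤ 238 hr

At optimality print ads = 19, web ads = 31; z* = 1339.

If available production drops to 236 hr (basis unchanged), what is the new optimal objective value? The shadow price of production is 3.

Δb = -2, so new z* = 1339 + (3)·(-2) = 1339 − 6 = 1333.

1333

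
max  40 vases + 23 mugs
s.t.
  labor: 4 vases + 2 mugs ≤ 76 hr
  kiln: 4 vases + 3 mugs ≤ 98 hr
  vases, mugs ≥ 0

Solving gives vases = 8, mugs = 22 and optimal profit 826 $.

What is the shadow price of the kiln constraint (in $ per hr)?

Both labor and kiln are binding at x*.
From A_Bᵀ y = c: 4·y_labor + 4·y_kiln = 40; 2·y_labor + 3·y_kiln = 23.
Solving: y_labor = 7, y_kiln = 3.
Shadow price of kiln = 3.

3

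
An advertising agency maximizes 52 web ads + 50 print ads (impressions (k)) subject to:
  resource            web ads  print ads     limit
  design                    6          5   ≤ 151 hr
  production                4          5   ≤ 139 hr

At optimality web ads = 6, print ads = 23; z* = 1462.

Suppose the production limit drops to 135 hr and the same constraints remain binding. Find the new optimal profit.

Both design and production are binding at x*.
From A_Bᵀ y = c: 6·y_design + 4·y_production = 52; 5·y_design + 5·y_production = 50.
Solving: y_design = 6, y_production = 4.
Δz = y_production·Δb = 4 × (-4) = -16, so new z* = 1462 − 16 = 1446.

1446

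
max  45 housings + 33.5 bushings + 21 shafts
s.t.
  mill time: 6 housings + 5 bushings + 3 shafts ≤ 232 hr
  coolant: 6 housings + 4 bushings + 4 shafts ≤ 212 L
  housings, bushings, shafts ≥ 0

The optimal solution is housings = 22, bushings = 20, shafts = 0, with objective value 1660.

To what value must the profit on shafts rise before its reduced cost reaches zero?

Check each constraint at x*: mill time 232/232 (tight); coolant 212/212 (tight).
The binding rows give the dual system: 6·y_mill time + 6·y_coolant = 45 and 5·y_mill time + 4·y_coolant = 33.5.
Solving: y_mill time = 3.5, y_coolant = 4.
shafts enters the basis when its profit ≥ yᵀa₃ = 3.5·3 + 4·4 = 26.5.

26.5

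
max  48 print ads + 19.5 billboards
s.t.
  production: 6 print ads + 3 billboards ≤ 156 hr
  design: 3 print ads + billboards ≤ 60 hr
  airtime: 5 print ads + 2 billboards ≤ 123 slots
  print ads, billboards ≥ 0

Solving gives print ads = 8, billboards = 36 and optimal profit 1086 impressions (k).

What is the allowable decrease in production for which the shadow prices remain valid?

36

Binding constraints: production, design. The basis is B = [[6,3],[3,1]] with det -3.
Per unit decrease in production, x* moves by d = (0.3333, -1).
The basis stays optimal until billboards reaches 0; allowable decrease = 36 hr.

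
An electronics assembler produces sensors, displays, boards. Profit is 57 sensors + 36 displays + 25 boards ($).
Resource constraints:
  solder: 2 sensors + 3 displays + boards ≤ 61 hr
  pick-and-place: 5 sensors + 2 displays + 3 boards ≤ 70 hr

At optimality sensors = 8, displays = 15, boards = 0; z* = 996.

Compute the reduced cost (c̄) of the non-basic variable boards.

Check each constraint at x*: solder 61/61 (tight); pick-and-place 70/70 (tight).
From A_Bᵀ y = c: 2·y_solder + 5·y_pick-and-place = 57; 3·y_solder + 2·y_pick-and-place = 36.
This yields shadow prices y_solder = 6, y_pick-and-place = 9.
Reduced cost of boards: c₃ − yᵀa₃ = 25 − (6·1 + 9·3) = 25 − 33 = -8.

-8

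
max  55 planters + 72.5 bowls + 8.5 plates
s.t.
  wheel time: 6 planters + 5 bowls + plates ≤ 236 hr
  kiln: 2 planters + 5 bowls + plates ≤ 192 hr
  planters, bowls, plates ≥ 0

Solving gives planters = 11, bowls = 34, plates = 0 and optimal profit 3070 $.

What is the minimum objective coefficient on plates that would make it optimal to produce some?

14.5

Check each constraint at x*: wheel time 236/236 (tight); kiln 192/192 (tight).
Dual feasibility on the basic columns requires 6·y_wheel time + 2·y_kiln = 55, 5·y_wheel time + 5·y_kiln = 72.5.
→ y_wheel time = 6.5 and y_kiln = 8.
plates enters the basis when its profit ≥ yᵀa₃ = 6.5·1 + 8·1 = 14.5.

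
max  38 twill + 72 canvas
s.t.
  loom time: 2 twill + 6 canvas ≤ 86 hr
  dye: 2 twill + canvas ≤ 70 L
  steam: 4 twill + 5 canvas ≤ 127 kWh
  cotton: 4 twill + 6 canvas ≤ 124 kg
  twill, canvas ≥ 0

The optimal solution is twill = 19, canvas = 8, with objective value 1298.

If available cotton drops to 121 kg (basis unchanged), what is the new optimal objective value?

1277

Check each constraint at x*: loom time 86/86 (tight); dye 46/70 (slack 24); steam 116/127 (slack 11); cotton 124/124 (tight).
By complementary slackness, y = 0 for the non-binding constraints.
The binding rows give the dual system: 2·y_loom time + 4·y_cotton = 38 and 6·y_loom time + 6·y_cotton = 72.
This yields shadow prices y_loom time = 5, y_cotton = 7.
Δz = y_cotton·Δb = 7 × (-3) = -21, so new z* = 1298 − 21 = 1277.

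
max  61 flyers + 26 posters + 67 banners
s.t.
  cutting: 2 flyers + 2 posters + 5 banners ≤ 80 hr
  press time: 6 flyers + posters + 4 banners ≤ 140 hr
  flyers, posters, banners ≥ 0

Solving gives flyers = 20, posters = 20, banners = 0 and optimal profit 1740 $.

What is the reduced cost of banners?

-8.5

At the optimum: cutting uses 80 of 80 (binding); press time uses 140 of 140 (binding).
From A_Bᵀ y = c: 2·y_cutting + 6·y_press time = 61; 2·y_cutting + 1·y_press time = 26.
→ y_cutting = 9.5 and y_press time = 7.
Reduced cost of banners: c₃ − yᵀa₃ = 67 − (9.5·5 + 7·4) = 67 − 75.5 = -8.5.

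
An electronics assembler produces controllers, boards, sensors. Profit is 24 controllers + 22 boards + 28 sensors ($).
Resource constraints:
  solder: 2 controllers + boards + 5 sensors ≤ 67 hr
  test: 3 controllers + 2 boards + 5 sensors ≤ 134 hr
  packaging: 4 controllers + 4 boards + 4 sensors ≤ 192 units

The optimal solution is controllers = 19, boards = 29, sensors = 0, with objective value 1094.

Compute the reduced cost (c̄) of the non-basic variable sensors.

-2

At the optimum: solder uses 67 of 67 (binding); test uses 115 of 134 (slack = 19); packaging uses 192 of 192 (binding).
Slack constraints have shadow price 0 (complementary slackness).
From A_Bᵀ y = c: 2·y_solder + 4·y_packaging = 24; 1·y_solder + 4·y_packaging = 22.
→ y_solder = 2 and y_packaging = 5.
Reduced cost of sensors: c₃ − yᵀa₃ = 28 − (2·5 + 5·4) = 28 − 30 = -2.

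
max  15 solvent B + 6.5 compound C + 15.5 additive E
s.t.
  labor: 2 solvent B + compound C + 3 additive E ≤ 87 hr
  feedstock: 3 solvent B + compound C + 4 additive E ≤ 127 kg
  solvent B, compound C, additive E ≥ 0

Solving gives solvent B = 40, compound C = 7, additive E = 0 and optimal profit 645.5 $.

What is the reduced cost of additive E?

-6

Both labor and feedstock are binding at x*.
Dual feasibility on the basic columns requires 2·y_labor + 3·y_feedstock = 15, 1·y_labor + 1·y_feedstock = 6.5.
Solving: y_labor = 4.5, y_feedstock = 2.
Reduced cost of additive E: c₃ − yᵀa₃ = 15.5 − (4.5·3 + 2·4) = 15.5 − 21.5 = -6.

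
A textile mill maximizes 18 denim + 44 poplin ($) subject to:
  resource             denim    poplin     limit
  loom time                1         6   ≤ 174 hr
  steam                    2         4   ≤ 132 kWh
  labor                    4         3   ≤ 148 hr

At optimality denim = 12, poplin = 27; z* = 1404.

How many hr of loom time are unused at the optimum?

0

loom time used = 1·12 + 6·27 = 174; slack = 174 − 174 = 0.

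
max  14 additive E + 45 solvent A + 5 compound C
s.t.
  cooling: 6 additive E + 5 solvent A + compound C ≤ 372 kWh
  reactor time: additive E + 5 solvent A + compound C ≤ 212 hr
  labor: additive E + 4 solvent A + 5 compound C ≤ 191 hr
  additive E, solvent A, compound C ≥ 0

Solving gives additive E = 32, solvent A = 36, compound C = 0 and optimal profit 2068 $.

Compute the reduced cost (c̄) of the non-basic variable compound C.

Binding: cooling and reactor time. Non-binding: labor (15 unused).
Slack constraints have shadow price 0 (complementary slackness).
The binding rows give the dual system: 6·y_cooling + 1·y_reactor time = 14 and 5·y_cooling + 5·y_reactor time = 45.
This yields shadow prices y_cooling = 1, y_reactor time = 8.
Reduced cost of compound C: c₃ − yᵀa₃ = 5 − (1·1 + 8·1) = 5 − 9 = -4.

-4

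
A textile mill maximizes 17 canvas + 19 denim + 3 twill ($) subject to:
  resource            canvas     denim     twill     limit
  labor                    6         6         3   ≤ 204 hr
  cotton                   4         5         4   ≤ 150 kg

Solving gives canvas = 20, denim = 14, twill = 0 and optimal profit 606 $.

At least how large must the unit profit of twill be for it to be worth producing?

12.5

At the optimum: labor uses 204 of 204 (binding); cotton uses 150 of 150 (binding).
The binding rows give the dual system: 6·y_labor + 4·y_cotton = 17 and 6·y_labor + 5·y_cotton = 19.
Solving: y_labor = 1.5, y_cotton = 2.
twill enters the basis when its profit ≥ yᵀa₃ = 1.5·3 + 2·4 = 12.5.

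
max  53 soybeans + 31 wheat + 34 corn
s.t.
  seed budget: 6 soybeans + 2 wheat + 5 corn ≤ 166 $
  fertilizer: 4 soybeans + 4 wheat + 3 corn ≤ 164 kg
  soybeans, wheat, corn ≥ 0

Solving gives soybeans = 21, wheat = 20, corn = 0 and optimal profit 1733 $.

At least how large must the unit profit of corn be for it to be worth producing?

Both seed budget and fertilizer are binding at x*.
The binding rows give the dual system: 6·y_seed budget + 4·y_fertilizer = 53 and 2·y_seed budget + 4·y_fertilizer = 31.
This yields shadow prices y_seed budget = 5.5, y_fertilizer = 5.
corn enters the basis when its profit ≥ yᵀa₃ = 5.5·5 + 5·3 = 42.5.

42.5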